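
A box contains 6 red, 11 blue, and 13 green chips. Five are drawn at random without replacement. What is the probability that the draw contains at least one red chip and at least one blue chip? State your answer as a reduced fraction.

2299/3654

There are C(30,5) = 142506 possible draws.
By inclusion-exclusion on the complements, draws missing all red or all blue: C(24,5) + C(19,5) − C(13,5) = 42504 + 11628 − 1287 = 52845.
So draws with at least one of each: 142506 − 52845 = 89661, probability 89661/142506 = 2299/3654.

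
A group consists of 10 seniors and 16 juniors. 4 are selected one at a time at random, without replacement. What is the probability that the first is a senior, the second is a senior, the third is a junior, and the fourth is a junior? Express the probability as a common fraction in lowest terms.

18/299

Multiply the conditional probabilities at each draw: 10/26 · 9/25 · 16/24 · 15/23 = 21600/358800 = 18/299.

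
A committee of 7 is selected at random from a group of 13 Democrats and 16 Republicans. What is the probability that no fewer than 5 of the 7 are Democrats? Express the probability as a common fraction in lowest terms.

1177/10005

There are C(29,7) = 1560780 ways to choose the 7.
Favorable selections (no fewer than 5 Democrats): C(13,5)·C(16,2) + C(13,6)·C(16,1) + C(13,7)·C(16,0) = 154440 + 27456 + 1716 = 183612.
Probability = 183612/1560780 = 1177/10005.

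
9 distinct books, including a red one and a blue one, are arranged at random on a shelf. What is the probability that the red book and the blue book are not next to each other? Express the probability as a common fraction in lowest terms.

There are 9! = 362880 arrangements.
Arrangements with the red book and the blue book adjacent: 2·8! = 80640.
So not adjacent: 362880 − 80640 = 282240, probability 282240/362880 = 7/9.

7/9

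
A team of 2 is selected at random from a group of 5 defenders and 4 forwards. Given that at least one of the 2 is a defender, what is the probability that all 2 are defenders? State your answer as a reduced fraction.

Work in counts. Selections with at least one defender: C(9,2) − C(4,2) = 36 − 6 = 30.
Of those, selections where all 2 are defenders: C(5,2) = 10.
Conditional probability = 10/30 = 1/3.

1/3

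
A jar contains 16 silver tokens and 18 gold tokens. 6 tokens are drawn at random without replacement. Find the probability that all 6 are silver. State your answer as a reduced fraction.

91/15283

There are C(34,6) = 1344904 possible selections.
Selections with all silver: C(16,6) = 8008.
Probability = 8008/1344904 = 91/15283.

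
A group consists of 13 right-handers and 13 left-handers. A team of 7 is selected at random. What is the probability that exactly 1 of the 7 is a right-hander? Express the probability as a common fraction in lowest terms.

39/1150

Total number of selections: C(26,7) = 657800.
Selections with exactly 1 right-hander: choose 1 of the 13 right-handers and 6 of the 13 left-handers, C(13,1)·C(13,6) = 13·1716 = 22308.
Probability = 22308/657800 = 39/1150.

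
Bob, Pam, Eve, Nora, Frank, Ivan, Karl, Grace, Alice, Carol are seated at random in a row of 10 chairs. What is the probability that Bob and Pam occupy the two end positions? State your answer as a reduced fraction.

1/45

There are 10! = 3628800 arrangements.
Place Bob and Pam at the ends in 2 ways, arrange the remaining 8 in 8! = 40320 ways: 2·40320 = 80640.
Probability = 80640/3628800 = 1/45.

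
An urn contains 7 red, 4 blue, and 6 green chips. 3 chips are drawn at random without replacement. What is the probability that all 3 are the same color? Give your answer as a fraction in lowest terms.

There are C(17,3) = 680 ways to draw 3 chips.
All same color: C(7,3) + C(4,3) + C(6,3) = 35 + 4 + 20 = 59.
Probability = 59/680.

59/680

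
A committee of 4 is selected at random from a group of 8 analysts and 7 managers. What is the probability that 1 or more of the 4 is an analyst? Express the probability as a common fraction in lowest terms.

38/39

Total selections: C(15,4) = 1365.
Favorable selections (1 or more analyst): C(8,1)·C(7,3) + C(8,2)·C(7,2) + C(8,3)·C(7,1) + C(8,4)·C(7,0) = 280 + 588 + 392 + 70 = 1330.
Probability = 1330/1365 = 38/39.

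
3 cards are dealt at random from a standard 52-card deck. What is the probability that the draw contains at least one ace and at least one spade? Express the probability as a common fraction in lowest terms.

33/260

There are C(52,3) = 22100 possible draws.
By inclusion-exclusion on the complements, draws missing all aces or all spades: C(48,3) + C(39,3) − C(36,3) = 17296 + 9139 − 7140 = 19295.
So draws with at least one of each: 22100 − 19295 = 2805, probability 2805/22100 = 33/260.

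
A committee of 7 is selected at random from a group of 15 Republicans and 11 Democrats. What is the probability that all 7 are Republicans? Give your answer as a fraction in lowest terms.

9/920

There are C(26,7) = 657800 possible selections.
Selections with all Republicans: C(15,7) = 6435.
Probability = 6435/657800 = 9/920.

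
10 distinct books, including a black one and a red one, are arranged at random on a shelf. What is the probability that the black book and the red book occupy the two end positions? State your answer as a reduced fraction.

1/45

There are 10! = 3628800 arrangements.
Place the black book and the red book at the ends in 2 ways, arrange the remaining 8 in 8! = 40320 ways: 2·40320 = 80640.
Probability = 80640/3628800 = 1/45.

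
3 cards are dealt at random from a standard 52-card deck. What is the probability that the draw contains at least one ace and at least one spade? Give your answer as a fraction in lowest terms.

33/260

There are C(52,3) = 22100 possible draws.
By inclusion-exclusion on the complements, draws missing all aces or all spades: C(48,3) + C(39,3) − C(36,3) = 17296 + 9139 − 7140 = 19295.
So draws with at least one of each: 22100 − 19295 = 2805, probability 2805/22100 = 33/260.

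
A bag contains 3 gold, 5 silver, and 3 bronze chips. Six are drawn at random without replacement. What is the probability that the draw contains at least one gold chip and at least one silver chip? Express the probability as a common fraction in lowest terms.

433/462

There are C(11,6) = 462 possible draws.
By inclusion-exclusion on the complements, draws missing all gold or all silver: C(8,6) + C(6,6) − C(3,6) = 28 + 1 − 0 = 29.
So draws with at least one of each: 462 − 29 = 433, probability 433/462.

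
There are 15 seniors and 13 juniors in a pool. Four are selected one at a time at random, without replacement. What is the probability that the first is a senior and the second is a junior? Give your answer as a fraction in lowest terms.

Multiply the conditional probabilities at each draw: 15/28 · 13/27 = 195/756 = 65/252.

65/252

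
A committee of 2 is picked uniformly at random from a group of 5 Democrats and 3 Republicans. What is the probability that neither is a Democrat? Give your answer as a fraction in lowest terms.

There are C(8,2) = 28 possible selections.
Selections with no Democrats (all Republicans): C(3,2) = 3.
Probability = 3/28.

3/28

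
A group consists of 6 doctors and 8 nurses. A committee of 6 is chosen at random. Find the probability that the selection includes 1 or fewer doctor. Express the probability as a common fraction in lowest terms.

4/33

Total selections: C(14,6) = 3003.
Favorable selections (1 or fewer doctor): C(6,0)·C(8,6) + C(6,1)·C(8,5) = 28 + 336 = 364.
Probability = 364/3003 = 4/33.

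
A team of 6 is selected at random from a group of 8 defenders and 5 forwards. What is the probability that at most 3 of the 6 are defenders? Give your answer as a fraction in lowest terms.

59/143

Total selections: C(13,6) = 1716.
Favorable selections (at most 3 defenders): C(8,1)·C(5,5) + C(8,2)·C(5,4) + C(8,3)·C(5,3) = 8 + 140 + 560 = 708.
Probability = 708/1716 = 59/143.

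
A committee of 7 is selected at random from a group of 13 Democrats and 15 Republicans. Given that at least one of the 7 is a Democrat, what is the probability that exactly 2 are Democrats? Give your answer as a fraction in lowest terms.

182/915

Work in counts. Selections with at least one Democrat: C(28,7) − C(15,7) = 1184040 − 6435 = 1177605.
Of those, selections where exactly 2 are Democrats: C(13,2)·C(15,5) = 78·3003 = 234234.
Conditional probability = 234234/1177605 = 182/915.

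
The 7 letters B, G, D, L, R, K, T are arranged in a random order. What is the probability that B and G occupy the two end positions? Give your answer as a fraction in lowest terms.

There are 7! = 5040 arrangements.
Place B and G at the ends in 2 ways, arrange the remaining 5 in 5! = 120 ways: 2·120 = 240.
Probability = 240/5040 = 1/21.

1/21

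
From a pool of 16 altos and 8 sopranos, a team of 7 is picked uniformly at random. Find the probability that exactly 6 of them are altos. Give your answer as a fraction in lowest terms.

There are C(24,7) = 346104 ways to choose 7 from 24.
Selections with exactly 6 altos: choose 6 of the 16 altos and 1 of the 8 sopranos, C(16,6)·C(8,1) = 8008·8 = 64064.
Probability = 64064/346104 = 728/3933.

728/3933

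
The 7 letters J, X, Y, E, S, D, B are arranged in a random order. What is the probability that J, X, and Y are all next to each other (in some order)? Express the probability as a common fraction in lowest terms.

There are 7! = 5040 arrangements.
Treat the three as one block: 5! placements × 3! orders within the block = 120·6 = 720.
Probability = 720/5040 = 1/7.

1/7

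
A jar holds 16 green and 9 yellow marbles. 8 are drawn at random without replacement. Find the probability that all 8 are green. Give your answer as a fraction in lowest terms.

There are C(25,8) = 1081575 possible selections.
Selections with all green: C(16,8) = 12870.
Probability = 12870/1081575 = 26/2185.

26/2185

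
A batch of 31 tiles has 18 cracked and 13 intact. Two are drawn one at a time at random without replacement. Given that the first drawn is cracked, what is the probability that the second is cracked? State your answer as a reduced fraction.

After removing one cracked, 30 remain: 17 cracked and 13 intact.
So the probability the next is cracked is 17/30.

17/30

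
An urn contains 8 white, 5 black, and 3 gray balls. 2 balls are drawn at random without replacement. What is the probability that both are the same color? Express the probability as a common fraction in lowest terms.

There are C(16,2) = 120 ways to draw 2 balls.
All same color: C(8,2) + C(5,2) + C(3,2) = 28 + 10 + 3 = 41.
Probability = 41/120.

41/120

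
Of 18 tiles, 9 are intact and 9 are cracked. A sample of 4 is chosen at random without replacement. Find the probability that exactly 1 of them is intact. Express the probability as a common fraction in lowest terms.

21/85

There are C(18,4) = 3060 ways to choose 4 from 18.
Selections with exactly 1 intact: choose 1 of the 9 intact and 3 of the 9 cracked, C(9,1)·C(9,3) = 9·84 = 756.
Probability = 756/3060 = 21/85.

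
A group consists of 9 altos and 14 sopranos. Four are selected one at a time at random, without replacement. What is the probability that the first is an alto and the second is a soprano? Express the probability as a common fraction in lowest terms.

Multiply the conditional probabilities at each draw: 9/23 · 14/22 = 126/506 = 63/253.

63/253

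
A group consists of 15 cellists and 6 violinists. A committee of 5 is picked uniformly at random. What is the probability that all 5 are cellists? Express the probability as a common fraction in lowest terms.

There are C(21,5) = 20349 possible selections.
Selections with all cellists: C(15,5) = 3003.
Probability = 3003/20349 = 143/969.

143/969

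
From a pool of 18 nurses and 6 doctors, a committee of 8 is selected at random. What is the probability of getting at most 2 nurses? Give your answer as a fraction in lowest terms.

1/4807

There are C(24,8) = 735471 ways to choose the 8.
Favorable selections (at most 2 nurses): C(18,2)·C(6,6) = 153.
Probability = 153/735471 = 1/4807.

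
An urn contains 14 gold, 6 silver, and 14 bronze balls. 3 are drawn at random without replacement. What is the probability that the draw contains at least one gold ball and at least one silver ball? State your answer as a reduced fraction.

There are C(34,3) = 5984 possible draws.
By inclusion-exclusion on the complements, draws missing all gold or all silver: C(20,3) + C(28,3) − C(14,3) = 1140 + 3276 − 364 = 4052.
So draws with at least one of each: 5984 − 4052 = 1932, probability 1932/5984 = 483/1496.

483/1496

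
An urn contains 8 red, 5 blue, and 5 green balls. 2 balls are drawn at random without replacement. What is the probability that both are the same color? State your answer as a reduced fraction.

16/51

There are C(18,2) = 153 ways to draw 2 balls.
All same color: C(8,2) + C(5,2) + C(5,2) = 28 + 10 + 10 = 48.
Probability = 48/153 = 16/51.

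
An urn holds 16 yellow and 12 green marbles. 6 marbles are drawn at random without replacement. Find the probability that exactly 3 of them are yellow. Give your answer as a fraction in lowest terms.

880/2691

There are C(28,6) = 376740 ways to choose 6 from 28.
Selections with exactly 3 yellow: choose 3 of the 16 yellow and 3 of the 12 green, C(16,3)·C(12,3) = 560·220 = 123200.
Probability = 123200/376740 = 880/2691.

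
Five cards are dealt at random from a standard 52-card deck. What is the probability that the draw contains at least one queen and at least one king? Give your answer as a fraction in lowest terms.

There are C(52,5) = 2598960 possible draws.
By inclusion-exclusion on the complements, draws missing all queens or all kings: C(48,5) + C(48,5) − C(44,5) = 1712304 + 1712304 − 1086008 = 2338600.
So draws with at least one of each: 2598960 − 2338600 = 260360, probability 260360/2598960 = 6509/64974.

6509/64974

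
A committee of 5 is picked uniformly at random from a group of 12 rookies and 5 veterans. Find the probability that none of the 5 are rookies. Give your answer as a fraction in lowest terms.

1/6188

There are C(17,5) = 6188 possible selections.
Selections with no rookies (all veterans): C(5,5) = 1.
Probability = 1/6188.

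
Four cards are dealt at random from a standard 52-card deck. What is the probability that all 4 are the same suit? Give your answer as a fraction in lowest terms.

There are C(52,4) = 270725 possible 4-card hands.
Hands of one suit: 4 suits × C(13,4) = 4·715 = 2860.
Probability = 2860/270725 = 44/4165.

44/4165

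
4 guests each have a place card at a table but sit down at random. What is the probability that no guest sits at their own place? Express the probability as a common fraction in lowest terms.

There are 4! = 24 seatings.
By inclusion-exclusion, seatings with no fixed points: C(4,0)·4! − C(4,1)·3! + C(4,2)·2! − C(4,3)·1! + C(4,4)·0! = 9.
Probability = 9/24 = 3/8.

3/8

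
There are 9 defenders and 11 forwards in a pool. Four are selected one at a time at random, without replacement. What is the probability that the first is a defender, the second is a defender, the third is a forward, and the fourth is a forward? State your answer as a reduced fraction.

22/323

Multiply the conditional probabilities at each draw: 9/20 · 8/19 · 11/18 · 10/17 = 7920/116280 = 22/323.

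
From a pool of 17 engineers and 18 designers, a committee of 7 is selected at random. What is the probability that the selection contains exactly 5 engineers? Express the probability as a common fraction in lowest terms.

13923/98890

Total number of selections: C(35,7) = 6724520.
Selections with exactly 5 engineers: choose 5 of the 17 engineers and 2 of the 18 designers, C(17,5)·C(18,2) = 6188·153 = 946764.
Probability = 946764/6724520 = 13923/98890.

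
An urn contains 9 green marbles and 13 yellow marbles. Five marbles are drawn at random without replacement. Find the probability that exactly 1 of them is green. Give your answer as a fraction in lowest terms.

65/266

There are C(22,5) = 26334 ways to choose 5 from 22.
Selections with exactly 1 green: choose 1 of the 9 green and 4 of the 13 yellow, C(9,1)·C(13,4) = 9·715 = 6435.
Probability = 6435/26334 = 65/266.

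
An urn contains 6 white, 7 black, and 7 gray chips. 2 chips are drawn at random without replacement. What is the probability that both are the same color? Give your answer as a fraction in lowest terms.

3/10

There are C(20,2) = 190 ways to draw 2 chips.
All same color: C(6,2) + C(7,2) + C(7,2) = 15 + 21 + 21 = 57.
Probability = 57/190 = 3/10.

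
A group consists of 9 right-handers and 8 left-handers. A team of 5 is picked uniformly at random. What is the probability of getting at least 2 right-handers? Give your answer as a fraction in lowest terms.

Total selections: C(17,5) = 6188.
Favorable selections (at least 2 right-handers): C(9,2)·C(8,3) + C(9,3)·C(8,2) + C(9,4)·C(8,1) + C(9,5)·C(8,0) = 2016 + 2352 + 1008 + 126 = 5502.
Probability = 5502/6188 = 393/442.

393/442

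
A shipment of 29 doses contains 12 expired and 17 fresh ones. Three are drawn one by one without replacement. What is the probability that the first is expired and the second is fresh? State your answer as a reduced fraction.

Multiply the conditional probabilities at each draw: 12/29 · 17/28 = 204/812 = 51/203.

51/203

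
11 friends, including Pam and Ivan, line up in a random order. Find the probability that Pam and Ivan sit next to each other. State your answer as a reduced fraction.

2/11

There are 11! = 39916800 arrangements.
Treat Pam and Ivan as a block: 10! arrangements of the blocks × 2 orders within the block = 2·3628800 = 7257600.
Probability = 7257600/39916800 = 2/11.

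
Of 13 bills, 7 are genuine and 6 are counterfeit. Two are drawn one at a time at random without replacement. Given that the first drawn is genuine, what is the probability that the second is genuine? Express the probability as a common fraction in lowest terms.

1/2

After removing one genuine, 12 remain: 6 genuine and 6 counterfeit.
So the probability the next is genuine is 6/12 = 1/2.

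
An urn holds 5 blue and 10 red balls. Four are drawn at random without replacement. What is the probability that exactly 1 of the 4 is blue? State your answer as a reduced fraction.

40/91

There are C(15,4) = 1365 ways to choose 4 from 15.
Selections with exactly 1 blue: choose 1 of the 5 blue and 3 of the 10 red, C(5,1)·C(10,3) = 5·120 = 600.
Probability = 600/1365 = 40/91.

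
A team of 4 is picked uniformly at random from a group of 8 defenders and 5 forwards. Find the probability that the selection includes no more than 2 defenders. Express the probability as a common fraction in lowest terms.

73/143

There are C(13,4) = 715 ways to choose the 4.
Count the complement (more than 2 defenders): C(8,3)·C(5,1) + C(8,4)·C(5,0) = 280 + 70 = 350.
Probability = 1 − 350/715 = 365/715 = 73/143.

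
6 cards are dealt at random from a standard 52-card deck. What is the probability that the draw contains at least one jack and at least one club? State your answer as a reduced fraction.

There are C(52,6) = 20358520 possible draws.
By inclusion-exclusion on the complements, draws missing all jacks or all clubs: C(48,6) + C(39,6) − C(36,6) = 12271512 + 3262623 − 1947792 = 13586343.
So draws with at least one of each: 20358520 − 13586343 = 6772177, probability 6772177/20358520.

6772177/20358520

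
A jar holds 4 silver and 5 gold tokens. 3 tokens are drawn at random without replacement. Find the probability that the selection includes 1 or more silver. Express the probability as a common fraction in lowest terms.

Total selections: C(9,3) = 84.
The complement is all 3 are gold: C(5,3) = 10.
Probability = 1 − 10/84 = 74/84 = 37/42.

37/42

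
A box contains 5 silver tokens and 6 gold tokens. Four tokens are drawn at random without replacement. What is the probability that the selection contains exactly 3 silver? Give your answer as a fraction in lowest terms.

2/11

Total number of selections: C(11,4) = 330.
Selections with exactly 3 silver: choose 3 of the 5 silver and 1 of the 6 gold, C(5,3)·C(6,1) = 10·6 = 60.
Probability = 60/330 = 2/11.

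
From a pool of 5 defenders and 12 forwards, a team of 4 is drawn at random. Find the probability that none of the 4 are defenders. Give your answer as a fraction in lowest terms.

There are C(17,4) = 2380 possible selections.
Selections with no defenders (all forwards): C(12,4) = 495.
Probability = 495/2380 = 99/476.

99/476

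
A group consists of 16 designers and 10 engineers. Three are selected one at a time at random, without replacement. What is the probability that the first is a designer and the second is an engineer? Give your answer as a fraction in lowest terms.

16/65

Multiply the conditional probabilities at each draw: 16/26 · 10/25 = 160/650 = 16/65.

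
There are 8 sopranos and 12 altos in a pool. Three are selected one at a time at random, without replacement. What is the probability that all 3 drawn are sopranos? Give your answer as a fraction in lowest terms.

Multiply the conditional probabilities at each draw: 8/20 · 7/19 · 6/18 = 336/6840 = 14/285.

14/285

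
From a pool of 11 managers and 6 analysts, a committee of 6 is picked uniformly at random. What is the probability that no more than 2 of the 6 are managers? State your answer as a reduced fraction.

223/3094

Total selections: C(17,6) = 12376.
Favorable selections (no more than 2 managers): C(11,0)·C(6,6) + C(11,1)·C(6,5) + C(11,2)·C(6,4) = 1 + 66 + 825 = 892.
Probability = 892/12376 = 223/3094.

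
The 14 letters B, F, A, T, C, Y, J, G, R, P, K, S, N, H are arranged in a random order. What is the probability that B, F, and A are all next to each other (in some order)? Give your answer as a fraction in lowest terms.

3/91

There are 14! = 87178291200 arrangements.
Treat the three as one block: 12! placements × 3! orders within the block = 479001600·6 = 2874009600.
Probability = 2874009600/87178291200 = 3/91.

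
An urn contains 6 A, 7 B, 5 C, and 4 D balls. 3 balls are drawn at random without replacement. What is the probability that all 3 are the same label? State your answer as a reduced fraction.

There are C(22,3) = 1540 ways to draw 3 balls.
All same label: C(6,3) + C(7,3) + C(5,3) + C(4,3) = 20 + 35 + 10 + 4 = 69.
Probability = 69/1540.

69/1540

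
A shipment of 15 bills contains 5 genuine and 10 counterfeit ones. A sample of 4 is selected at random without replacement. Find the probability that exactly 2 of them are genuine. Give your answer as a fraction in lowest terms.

30/91

There are C(15,4) = 1365 ways to choose 4 from 15.
Selections with exactly 2 genuine: choose 2 of the 5 genuine and 2 of the 10 counterfeit, C(5,2)·C(10,2) = 10·45 = 450.
Probability = 450/1365 = 30/91.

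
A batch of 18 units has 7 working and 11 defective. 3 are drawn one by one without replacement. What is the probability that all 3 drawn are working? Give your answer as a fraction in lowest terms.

Multiply the conditional probabilities at each draw: 7/18 · 6/17 · 5/16 = 210/4896 = 35/816.

35/816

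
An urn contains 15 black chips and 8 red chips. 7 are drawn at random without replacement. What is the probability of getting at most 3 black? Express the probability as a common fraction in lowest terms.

38158/245157

Total selections: C(23,7) = 245157.
Favorable selections (at most 3 black): C(15,0)·C(8,7) + C(15,1)·C(8,6) + C(15,2)·C(8,5) + C(15,3)·C(8,4) = 8 + 420 + 5880 + 31850 = 38158.
Probability = 38158/245157.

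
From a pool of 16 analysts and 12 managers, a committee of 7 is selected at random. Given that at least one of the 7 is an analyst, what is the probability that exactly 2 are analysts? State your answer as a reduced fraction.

20/249

Work in counts. Selections with at least one analyst: C(28,7) − C(12,7) = 1184040 − 792 = 1183248.
Of those, selections where exactly 2 are analysts: C(16,2)·C(12,5) = 120·792 = 95040.
Conditional probability = 95040/1183248 = 20/249.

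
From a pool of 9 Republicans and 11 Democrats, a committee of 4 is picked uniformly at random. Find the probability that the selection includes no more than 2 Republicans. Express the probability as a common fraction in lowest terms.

253/323

There are C(20,4) = 4845 ways to choose the 4.
Count the complement (more than 2 Republicans): C(9,3)·C(11,1) + C(9,4)·C(11,0) = 924 + 126 = 1050.
Probability = 1 − 1050/4845 = 3795/4845 = 253/323.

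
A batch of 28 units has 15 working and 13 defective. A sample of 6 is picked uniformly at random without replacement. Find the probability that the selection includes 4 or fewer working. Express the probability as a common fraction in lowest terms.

There are C(28,6) = 376740 ways to choose the 6.
Count the complement (more than 4 working): C(15,5)·C(13,1) + C(15,6)·C(13,0) = 39039 + 5005 = 44044.
Probability = 1 − 44044/376740 = 332696/376740 = 914/1035.

914/1035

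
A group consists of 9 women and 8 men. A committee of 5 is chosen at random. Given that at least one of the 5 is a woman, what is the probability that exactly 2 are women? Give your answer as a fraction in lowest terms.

24/73

Work in counts. Selections with at least one woman: C(17,5) − C(8,5) = 6188 − 56 = 6132.
Of those, selections where exactly 2 are women: C(9,2)·C(8,3) = 36·56 = 2016.
Conditional probability = 2016/6132 = 24/73.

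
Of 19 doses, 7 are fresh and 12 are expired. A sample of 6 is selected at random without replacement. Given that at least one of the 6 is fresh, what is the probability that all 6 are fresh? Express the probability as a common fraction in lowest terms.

Work in counts. Selections with at least one fresh: C(19,6) − C(12,6) = 27132 − 924 = 26208.
Of those, selections where all 6 are fresh: C(7,6) = 7.
Conditional probability = 7/26208 = 1/3744.

1/3744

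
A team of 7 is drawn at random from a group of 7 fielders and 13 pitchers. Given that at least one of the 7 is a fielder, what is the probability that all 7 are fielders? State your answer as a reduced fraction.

Work in counts. Selections with at least one fielder: C(20,7) − C(13,7) = 77520 − 1716 = 75804.
Of those, selections where all 7 are fielders: C(7,7) = 1.
Conditional probability = 1/75804.

1/75804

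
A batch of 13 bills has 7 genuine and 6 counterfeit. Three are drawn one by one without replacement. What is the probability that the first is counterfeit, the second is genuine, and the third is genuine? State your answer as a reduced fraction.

21/143

Multiply the conditional probabilities at each draw: 6/13 · 7/12 · 6/11 = 252/1716 = 21/143.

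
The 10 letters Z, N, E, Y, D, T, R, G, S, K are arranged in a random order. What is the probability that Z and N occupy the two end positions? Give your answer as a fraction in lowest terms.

1/45

There are 10! = 3628800 arrangements.
Place Z and N at the ends in 2 ways, arrange the remaining 8 in 8! = 40320 ways: 2·40320 = 80640.
Probability = 80640/3628800 = 1/45.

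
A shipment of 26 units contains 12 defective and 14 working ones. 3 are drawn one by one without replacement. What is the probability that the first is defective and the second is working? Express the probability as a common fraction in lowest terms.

Multiply the conditional probabilities at each draw: 12/26 · 14/25 = 168/650 = 84/325.

84/325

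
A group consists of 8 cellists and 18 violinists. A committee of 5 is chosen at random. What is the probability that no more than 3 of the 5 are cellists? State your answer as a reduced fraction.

There are C(26,5) = 65780 ways to choose the 5.
Count the complement (more than 3 cellists): C(8,4)·C(18,1) + C(8,5)·C(18,0) = 1260 + 56 = 1316.
Probability = 1 − 1316/65780 = 64464/65780 = 16116/16445.

16116/16445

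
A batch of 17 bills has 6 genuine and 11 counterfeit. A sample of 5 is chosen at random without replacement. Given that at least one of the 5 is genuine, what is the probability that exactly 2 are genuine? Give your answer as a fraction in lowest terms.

2475/5726

Work in counts. Selections with at least one genuine: C(17,5) − C(11,5) = 6188 − 462 = 5726.
Of those, selections where exactly 2 are genuine: C(6,2)·C(11,3) = 15·165 = 2475.
Conditional probability = 2475/5726.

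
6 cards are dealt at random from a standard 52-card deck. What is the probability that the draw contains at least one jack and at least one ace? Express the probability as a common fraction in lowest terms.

There are C(52,6) = 20358520 possible draws.
By inclusion-exclusion on the complements, draws missing all jacks or all aces: C(48,6) + C(48,6) − C(44,6) = 12271512 + 12271512 − 7059052 = 17483972.
So draws with at least one of each: 20358520 − 17483972 = 2874548, probability 2874548/20358520 = 718637/5089630.

718637/5089630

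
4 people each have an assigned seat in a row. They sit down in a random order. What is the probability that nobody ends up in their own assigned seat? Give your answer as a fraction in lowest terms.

3/8

There are 4! = 24 seatings.
By inclusion-exclusion, seatings with no fixed points: C(4,0)·4! − C(4,1)·3! + C(4,2)·2! − C(4,3)·1! + C(4,4)·0! = 9.
Probability = 9/24 = 3/8.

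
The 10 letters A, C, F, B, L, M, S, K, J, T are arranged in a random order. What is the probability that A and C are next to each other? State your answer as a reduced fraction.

1/5

There are 10! = 3628800 arrangements.
Treat A and C as a block: 9! arrangements of the blocks × 2 orders within the block = 2·362880 = 725760.
Probability = 725760/3628800 = 1/5.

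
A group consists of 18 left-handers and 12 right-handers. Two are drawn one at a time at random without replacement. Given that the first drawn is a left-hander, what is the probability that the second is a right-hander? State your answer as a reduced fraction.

After removing one left-hander, 29 remain: 17 left-handers and 12 right-handers.
So the probability the next is a right-hander is 12/29.

12/29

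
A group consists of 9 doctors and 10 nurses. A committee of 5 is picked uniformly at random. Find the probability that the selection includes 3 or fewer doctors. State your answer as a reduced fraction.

Total selections: C(19,5) = 11628.
Count the complement (more than 3 doctors): C(9,4)·C(10,1) + C(9,5)·C(10,0) = 1260 + 126 = 1386.
Probability = 1 − 1386/11628 = 10242/11628 = 569/646.

569/646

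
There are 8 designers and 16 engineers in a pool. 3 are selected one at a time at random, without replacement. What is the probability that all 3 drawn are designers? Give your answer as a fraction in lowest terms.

7/253

Multiply the conditional probabilities at each draw: 8/24 · 7/23 · 6/22 = 336/12144 = 7/253.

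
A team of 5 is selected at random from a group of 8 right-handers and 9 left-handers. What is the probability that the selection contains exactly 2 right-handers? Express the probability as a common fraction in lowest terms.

Total number of selections: C(17,5) = 6188.
Selections with exactly 2 right-handers: choose 2 of the 8 right-handers and 3 of the 9 left-handers, C(8,2)·C(9,3) = 28·84 = 2352.
Probability = 2352/6188 = 84/221.

84/221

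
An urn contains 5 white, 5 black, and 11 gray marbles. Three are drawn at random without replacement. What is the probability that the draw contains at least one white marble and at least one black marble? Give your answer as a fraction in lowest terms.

There are C(21,3) = 1330 possible draws.
By inclusion-exclusion on the complements, draws missing all white or all black: C(16,3) + C(16,3) − C(11,3) = 560 + 560 − 165 = 955.
So draws with at least one of each: 1330 − 955 = 375, probability 375/1330 = 75/266.

75/266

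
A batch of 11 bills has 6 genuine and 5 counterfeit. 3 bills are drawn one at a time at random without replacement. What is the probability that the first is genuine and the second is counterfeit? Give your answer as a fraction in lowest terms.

Multiply the conditional probabilities at each draw: 6/11 · 5/10 = 30/110 = 3/11.

3/11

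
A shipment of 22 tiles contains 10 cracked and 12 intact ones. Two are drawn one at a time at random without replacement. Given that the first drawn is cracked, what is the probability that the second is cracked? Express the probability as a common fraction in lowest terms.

3/7

After removing one cracked, 21 remain: 9 cracked and 12 intact.
So the probability the next is cracked is 9/21 = 3/7.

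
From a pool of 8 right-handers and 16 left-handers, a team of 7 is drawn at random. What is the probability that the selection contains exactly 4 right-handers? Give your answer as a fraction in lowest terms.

4900/43263

There are C(24,7) = 346104 ways to choose 7 from 24.
Selections with exactly 4 right-handers: choose 4 of the 8 right-handers and 3 of the 16 left-handers, C(8,4)·C(16,3) = 70·560 = 39200.
Probability = 39200/346104 = 4900/43263.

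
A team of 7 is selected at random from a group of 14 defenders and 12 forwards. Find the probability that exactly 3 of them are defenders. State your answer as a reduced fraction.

63/230

There are C(26,7) = 657800 ways to choose 7 from 26.
Selections with exactly 3 defenders: choose 3 of the 14 defenders and 4 of the 12 forwards, C(14,3)·C(12,4) = 364·495 = 180180.
Probability = 180180/657800 = 63/230.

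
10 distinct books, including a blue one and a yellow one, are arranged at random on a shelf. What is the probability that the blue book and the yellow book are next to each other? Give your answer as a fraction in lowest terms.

There are 10! = 3628800 arrangements.
Treat the blue book and the yellow book as a block: 9! arrangements of the blocks × 2 orders within the block = 2·362880 = 725760.
Probability = 725760/3628800 = 1/5.

1/5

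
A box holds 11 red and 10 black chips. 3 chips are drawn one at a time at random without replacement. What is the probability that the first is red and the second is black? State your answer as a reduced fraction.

Multiply the conditional probabilities at each draw: 11/21 · 10/20 = 110/420 = 11/42.

11/42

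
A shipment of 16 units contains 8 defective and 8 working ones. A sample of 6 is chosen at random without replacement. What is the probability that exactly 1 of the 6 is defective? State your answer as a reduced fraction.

The sample space is all 6-subsets of the 16: C(16,6) = 8008.
Selections with exactly 1 defective: choose 1 of the 8 defective and 5 of the 8 working, C(8,1)·C(8,5) = 8·56 = 448.
Probability = 448/8008 = 8/143.

8/143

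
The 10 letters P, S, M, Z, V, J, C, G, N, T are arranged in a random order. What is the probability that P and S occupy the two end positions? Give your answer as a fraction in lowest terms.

There are 10! = 3628800 arrangements.
Place P and S at the ends in 2 ways, arrange the remaining 8 in 8! = 40320 ways: 2·40320 = 80640.
Probability = 80640/3628800 = 1/45.

1/45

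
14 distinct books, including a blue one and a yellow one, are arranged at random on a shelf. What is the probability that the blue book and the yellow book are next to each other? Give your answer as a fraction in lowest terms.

1/7

There are 14! = 87178291200 arrangements.
Treat the blue book and the yellow book as a block: 13! arrangements of the blocks × 2 orders within the block = 2·6227020800 = 12454041600.
Probability = 12454041600/87178291200 = 1/7.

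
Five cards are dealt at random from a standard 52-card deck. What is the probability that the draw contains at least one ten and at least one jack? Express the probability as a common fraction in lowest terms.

6509/64974

There are C(52,5) = 2598960 possible draws.
By inclusion-exclusion on the complements, draws missing all tens or all jacks: C(48,5) + C(48,5) − C(44,5) = 1712304 + 1712304 − 1086008 = 2338600.
So draws with at least one of each: 2598960 − 2338600 = 260360, probability 260360/2598960 = 6509/64974.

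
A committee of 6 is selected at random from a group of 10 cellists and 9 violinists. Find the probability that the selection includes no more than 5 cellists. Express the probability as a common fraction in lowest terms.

641/646

Total selections: C(19,6) = 27132.
The complement is exactly 6 cellists: C(10,6)·C(9,0) = 210.
Probability = 1 − 210/27132 = 26922/27132 = 641/646.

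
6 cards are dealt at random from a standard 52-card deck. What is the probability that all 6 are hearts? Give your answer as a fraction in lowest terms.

There are C(52,6) = 20358520 possible 6-card hands.
Hands that are all hearts: C(13,6) = 1716.
Probability = 1716/20358520 = 33/391510.

33/391510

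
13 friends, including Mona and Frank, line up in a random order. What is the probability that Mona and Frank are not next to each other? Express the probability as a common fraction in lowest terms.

11/13

There are 13! = 6227020800 arrangements.
Arrangements with Mona and Frank adjacent: 2·12! = 958003200.
So not adjacent: 6227020800 − 958003200 = 5269017600, probability 5269017600/6227020800 = 11/13.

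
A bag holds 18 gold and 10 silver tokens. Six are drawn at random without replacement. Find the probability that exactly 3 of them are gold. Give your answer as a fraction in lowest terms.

544/2093

Total number of selections: C(28,6) = 376740.
Selections with exactly 3 gold: choose 3 of the 18 gold and 3 of the 10 silver, C(18,3)·C(10,3) = 816·120 = 97920.
Probability = 97920/376740 = 544/2093.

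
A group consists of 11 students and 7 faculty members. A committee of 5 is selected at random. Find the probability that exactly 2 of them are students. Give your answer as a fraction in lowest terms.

There are C(18,5) = 8568 ways to choose 5 from 18.
Selections with exactly 2 students: choose 2 of the 11 students and 3 of the 7 faculty members, C(11,2)·C(7,3) = 55·35 = 1925.
Probability = 1925/8568 = 275/1224.

275/1224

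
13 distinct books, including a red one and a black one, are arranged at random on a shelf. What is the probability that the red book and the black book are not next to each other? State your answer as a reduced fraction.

11/13

There are 13! = 6227020800 arrangements.
Arrangements with the red book and the black book adjacent: 2·12! = 958003200.
So not adjacent: 6227020800 − 958003200 = 5269017600, probability 5269017600/6227020800 = 11/13.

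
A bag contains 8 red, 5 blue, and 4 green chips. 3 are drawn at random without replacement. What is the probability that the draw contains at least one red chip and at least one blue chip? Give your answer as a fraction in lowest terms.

There are C(17,3) = 680 possible draws.
By inclusion-exclusion on the complements, draws missing all red or all blue: C(9,3) + C(12,3) − C(4,3) = 84 + 220 − 4 = 300.
So draws with at least one of each: 680 − 300 = 380, probability 380/680 = 19/34.

19/34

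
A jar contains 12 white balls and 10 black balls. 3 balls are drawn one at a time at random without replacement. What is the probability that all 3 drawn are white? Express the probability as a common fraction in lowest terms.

Multiply the conditional probabilities at each draw: 12/22 · 11/21 · 10/20 = 1320/9240 = 1/7.

1/7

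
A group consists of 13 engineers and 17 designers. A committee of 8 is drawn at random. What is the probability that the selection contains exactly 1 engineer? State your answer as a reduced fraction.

19448/450225

There are C(30,8) = 5852925 ways to choose 8 from 30.
Selections with exactly 1 engineer: choose 1 of the 13 engineers and 7 of the 17 designers, C(13,1)·C(17,7) = 13·19448 = 252824.
Probability = 252824/5852925 = 19448/450225.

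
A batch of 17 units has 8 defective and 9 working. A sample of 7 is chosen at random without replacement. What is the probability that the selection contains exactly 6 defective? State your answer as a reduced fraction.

63/4862

The sample space is all 7-subsets of the 17: C(17,7) = 19448.
Selections with exactly 6 defective: choose 6 of the 8 defective and 1 of the 9 working, C(8,6)·C(9,1) = 28·9 = 252.
Probability = 252/19448 = 63/4862.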